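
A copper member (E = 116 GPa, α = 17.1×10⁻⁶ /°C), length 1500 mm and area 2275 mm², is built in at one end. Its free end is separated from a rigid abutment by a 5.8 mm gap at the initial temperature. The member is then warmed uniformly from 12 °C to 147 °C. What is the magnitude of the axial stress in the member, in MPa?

If the wall were absent the member would grow by αΔT L = 17.1×10⁻⁶ × 135 × 1500 = 3.463 mm.
This is smaller than the 5.8 mm clearance, so the member expands freely without reaching the stop — the stress is zero.

σ ≈ 0 MPa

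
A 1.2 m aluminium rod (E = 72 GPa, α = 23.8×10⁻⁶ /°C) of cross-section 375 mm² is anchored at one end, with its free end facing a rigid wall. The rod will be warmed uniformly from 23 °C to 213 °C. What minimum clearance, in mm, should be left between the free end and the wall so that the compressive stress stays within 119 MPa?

g ≈ 3.44 mm

Free expansion if unrestrained: δ_free = αΔT L = 23.8×10⁻⁶ × 190 × 1200 = 5.426 mm.
A stress of 119 MPa corresponds to the wall pushing the rod back by σL/E = 119×1200/(72×10³) = 1.983 mm.
So the gap has to take up the difference, g_min = δ_free − σL/E = 5.426 − 1.983 = 3.443 mm.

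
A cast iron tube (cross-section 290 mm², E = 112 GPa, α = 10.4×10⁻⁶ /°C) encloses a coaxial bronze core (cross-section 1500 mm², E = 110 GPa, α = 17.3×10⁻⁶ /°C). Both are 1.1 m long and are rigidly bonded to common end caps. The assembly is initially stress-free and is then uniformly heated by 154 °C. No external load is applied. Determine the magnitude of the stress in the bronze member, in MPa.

Both members must finish at the same length. With the larger α, the bronze tends to over-expand; the plates restrain it, putting the bronze in compression and the cast iron in tension. With no external load the two internal forces are equal and opposite, magnitude P.
Setting the final lengths equal and cancelling L: (α₁ − α₂)ΔT = P/(A₁E₁) + P/(A₂E₂).
|α₁ − α₂|·ΔT = 6.9×10⁻⁶ × 154 = 0.001063.
1/(A₁E₁) + 1/(A₂E₂) = 1/(290×112×10³) + 1/(1500×110×10³) = 3.685×10⁻⁸ N⁻¹.
P = 0.001063 / 3.685×10⁻⁸ = 28840 N = 28.84 kN.
σ_{bronze} = P/A₂ = 28840/1500 = 19.22 MPa, compressive.

σ ≈ 19.2 MPa (compressive)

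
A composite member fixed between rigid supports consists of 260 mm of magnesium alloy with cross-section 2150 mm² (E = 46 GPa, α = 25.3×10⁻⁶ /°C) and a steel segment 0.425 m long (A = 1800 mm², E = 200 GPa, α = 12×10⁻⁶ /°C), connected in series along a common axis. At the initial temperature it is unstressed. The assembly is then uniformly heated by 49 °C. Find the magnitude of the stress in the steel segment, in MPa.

σ ≈ 83.5 MPa (compressive)

Free thermal expansion of the whole bar: Σ αᵢΔT Lᵢ = 25.3×10⁻⁶×49×260 + 12×10⁻⁶×49×425 = 0.5722 mm.
The walls prevent any net length change, so an axial force P (same in every segment) develops. Compatibility: P · Σ Lᵢ/(AᵢEᵢ) = δ_free.
The series flexibility is Σ Lᵢ/(AᵢEᵢ) = 260/(2150×46×10³) + 425/(1800×200×10³) = 3.809×10⁻⁶ mm/N.
Hence P = δ_free / Σ(L/AE) = 0.5722/3.809×10⁻⁶ = 150.2 kN (compressive).
σ_{steel} = P / A = 150200 / 1800 = 83.45 MPa.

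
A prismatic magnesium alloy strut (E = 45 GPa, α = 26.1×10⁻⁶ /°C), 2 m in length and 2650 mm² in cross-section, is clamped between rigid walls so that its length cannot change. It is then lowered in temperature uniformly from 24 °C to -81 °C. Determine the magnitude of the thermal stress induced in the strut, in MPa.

With length fixed, the mechanical strain must cancel the thermal strain αΔT = 26.1×10⁻⁶ × 105 = 2740.5×10⁻⁶.
Hence σ = E·αΔT = 45×10³ × 2740.5×10⁻⁶ = 123.3 MPa, tensile.

σ ≈ 123 MPa (tensile)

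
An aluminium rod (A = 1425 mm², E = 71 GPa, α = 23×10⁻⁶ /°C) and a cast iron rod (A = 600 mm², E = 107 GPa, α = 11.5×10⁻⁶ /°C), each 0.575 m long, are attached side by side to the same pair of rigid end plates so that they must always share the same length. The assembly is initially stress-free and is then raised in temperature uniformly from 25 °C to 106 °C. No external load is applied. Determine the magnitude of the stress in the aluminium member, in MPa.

Equilibrium of a rigid end plate with no external load gives equal and opposite internal forces ±P in the two members. Since α_{aluminium} > α_{cast iron}, heating drives the aluminium into compression and the cast iron into tension.
Compatibility of the two members (thermal + elastic change equal): (α₁ − α₂)ΔT = P·[1/(A₁E₁) + 1/(A₂E₂)].
|α₁ − α₂|·ΔT = 11.5×10⁻⁶ × 81 = 0.0009315.
1/(A₁E₁) + 1/(A₂E₂) = 1/(1425×71×10³) + 1/(600×107×10³) = 2.546×10⁻⁸ N⁻¹.
P = 0.0009315 / 2.546×10⁻⁸ = 36590 N = 36.59 kN.
σ_{aluminium} = P/A₁ = 36590/1425 = 25.67 MPa, compressive.

σ ≈ 25.7 MPa (compressive)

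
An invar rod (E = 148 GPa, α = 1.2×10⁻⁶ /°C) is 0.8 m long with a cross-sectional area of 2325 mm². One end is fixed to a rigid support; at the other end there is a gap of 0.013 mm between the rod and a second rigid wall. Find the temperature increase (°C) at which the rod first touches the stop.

The gap closes when αΔT L = 0.013 mm, since the rod is still unstressed at that instant.
So ΔT = g/(αL) = 0.013/(1.2×10⁻⁶ × 800) = 13.54 °C.

ΔT ≈ 13.5 °C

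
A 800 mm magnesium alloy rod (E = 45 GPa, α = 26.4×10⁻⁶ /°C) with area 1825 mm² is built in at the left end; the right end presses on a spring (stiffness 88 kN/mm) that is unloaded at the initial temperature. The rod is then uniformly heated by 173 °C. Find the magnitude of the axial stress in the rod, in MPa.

σ ≈ 94.9 MPa (compressive)

If the spring were absent the rod would lengthen by αΔT L = 26.4×10⁻⁶ × 173 × 800 = 3.654 mm.
With a force P in the spring, the elastic change of the rod is PL/(AE) and that of the spring is P/k; compatibility requires their sum to equal δ_free.
So P = δ_free / [L/(AE) + 1/k] = 3.654 / [ 800/(1825×45×10³) + 1/(88×10³) ].
P = 3.654 / 2.11×10⁻⁵ = 173100 N.
σ = P/A = 173100/1825 = 94.86 MPa.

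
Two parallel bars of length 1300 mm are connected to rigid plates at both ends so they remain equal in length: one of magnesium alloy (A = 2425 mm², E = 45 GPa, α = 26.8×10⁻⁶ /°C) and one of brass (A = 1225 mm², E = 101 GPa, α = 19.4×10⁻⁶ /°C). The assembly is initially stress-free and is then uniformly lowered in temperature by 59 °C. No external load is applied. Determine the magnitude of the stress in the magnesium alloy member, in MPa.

The magnesium alloy has the larger α, so on cooling it would change length more than the brass if both were free. The rigid plates force a common final length, so the magnesium alloy is put into tension and the brass into compression, with equal and opposite forces P (no external load).
Equating the net (thermal + elastic) strains gives |α₁ − α₂|·ΔT = P·[1/(A₁E₁) + 1/(A₂E₂)].
|α₁ − α₂|·ΔT = 7.4×10⁻⁶ × 59 = 0.0004366.
1/(A₁E₁) + 1/(A₂E₂) = 1/(2425×45×10³) + 1/(1225×101×10³) = 1.725×10⁻⁸ N⁻¹.
So P = 0.0004366 / 1.725×10⁻⁸ = 25.32 kN.
σ_{magnesium alloy} = P/A₁ = 25320/2425 = 10.44 MPa, tensile.

σ ≈ 10.4 MPa (tensile)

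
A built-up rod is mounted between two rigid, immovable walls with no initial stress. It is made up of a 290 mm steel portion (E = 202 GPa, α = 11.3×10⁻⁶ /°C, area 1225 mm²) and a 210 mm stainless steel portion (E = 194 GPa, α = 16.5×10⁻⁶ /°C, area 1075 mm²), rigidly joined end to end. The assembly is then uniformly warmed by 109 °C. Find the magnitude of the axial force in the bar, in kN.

With the walls removed the bar would change length by δ_free = Σ αᵢΔT Lᵢ = 11.3×10⁻⁶×109×290 + 16.5×10⁻⁶×109×210 = 0.7349 mm.
The walls prevent any net length change, so an axial force P (same in every segment) develops. Compatibility: P · Σ Lᵢ/(AᵢEᵢ) = δ_free.
The series flexibility is Σ Lᵢ/(AᵢEᵢ) = 290/(1225×202×10³) + 210/(1075×194×10³) = 2.179×10⁻⁶ mm/N.
P = 0.7349 / 2.179×10⁻⁶ = 337300 N = 337.3 kN, compressive.

P ≈ 337 kN (compressive)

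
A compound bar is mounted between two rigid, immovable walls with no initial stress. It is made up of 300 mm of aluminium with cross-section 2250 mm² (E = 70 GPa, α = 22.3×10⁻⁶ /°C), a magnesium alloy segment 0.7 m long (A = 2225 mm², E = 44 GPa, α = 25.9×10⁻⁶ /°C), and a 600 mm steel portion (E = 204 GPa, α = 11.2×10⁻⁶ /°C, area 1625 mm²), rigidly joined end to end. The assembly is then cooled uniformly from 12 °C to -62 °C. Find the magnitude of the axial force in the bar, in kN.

With the walls removed the bar would change length by δ_free = Σ αᵢΔT Lᵢ = 22.3×10⁻⁶×74×300 + 25.9×10⁻⁶×74×700 + 11.2×10⁻⁶×74×600 = 2.334 mm.
The walls prevent any net length change, so an axial force P (same in every segment) develops. Compatibility: P · Σ Lᵢ/(AᵢEᵢ) = δ_free.
The series flexibility is Σ Lᵢ/(AᵢEᵢ) = 300/(2250×70×10³) + 700/(2225×44×10³) + 600/(1625×204×10³) = 1.086×10⁻⁵ mm/N.
So P = 2.334 / 1.086×10⁻⁵ = 214.8 kN, tensile.

P ≈ 215 kN (tensile)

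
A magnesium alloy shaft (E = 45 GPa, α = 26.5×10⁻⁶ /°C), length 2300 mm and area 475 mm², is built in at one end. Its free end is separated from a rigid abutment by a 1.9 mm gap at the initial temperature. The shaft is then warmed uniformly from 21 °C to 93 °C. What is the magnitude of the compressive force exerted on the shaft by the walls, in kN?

If the wall were absent the shaft would grow by αΔT L = 26.5×10⁻⁶ × 72 × 2300 = 4.388 mm.
After closing the 1.9 mm clearance, 4.388 − 1.9 = 2.488 mm of expansion remains to be suppressed by the wall.
So σ = E(δ_free − g)/L = 45×10³ × 2.488/2300 = 48.69 MPa.
P = σA = 48.69 × 475 = 23.13 kN.

P ≈ 23.1 kN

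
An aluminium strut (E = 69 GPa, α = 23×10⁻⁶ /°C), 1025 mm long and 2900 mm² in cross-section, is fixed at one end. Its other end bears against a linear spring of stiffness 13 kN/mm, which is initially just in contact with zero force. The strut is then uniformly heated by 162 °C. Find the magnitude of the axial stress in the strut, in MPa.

The unrestrained thermal change is αΔT L = 23×10⁻⁶ × 162 × 1025 = 3.819 mm.
Let P be the compressive force at the spring. The strut shortens elastically by PL/(AE) and the spring compresses by P/k; together these equal δ_free.
So P = δ_free / [L/(AE) + 1/k] = 3.819 / [ 1025/(2900×69×10³) + 1/(13×10³) ].
P = 3.819 / 8.205×10⁻⁵ = 46550 N.
σ = P/A = 46550/2900 = 16.05 MPa.

σ ≈ 16.1 MPa (compressive)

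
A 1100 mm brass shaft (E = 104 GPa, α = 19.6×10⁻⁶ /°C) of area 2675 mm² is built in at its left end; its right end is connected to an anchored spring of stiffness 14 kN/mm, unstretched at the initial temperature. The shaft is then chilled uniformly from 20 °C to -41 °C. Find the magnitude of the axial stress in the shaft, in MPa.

Free thermal contraction: δ_free = αΔT L = 19.6×10⁻⁶ × 61 × 1100 = 1.315 mm.
Let P be the tensile force in the spring. The shaft extends elastically by PL/(AE) and the spring stretches by P/k; together these equal δ_free.
P [ L/(AE) + 1/k ] = δ_free → P [ 1100/(2675×104×10³) + 1/(14×10³) ] = 1.315.
P = 1.315 / 7.538×10⁻⁵ = 17450 N.
σ = P/A = 17450/2675 = 6.522 MPa.

σ ≈ 6.52 MPa (tensile)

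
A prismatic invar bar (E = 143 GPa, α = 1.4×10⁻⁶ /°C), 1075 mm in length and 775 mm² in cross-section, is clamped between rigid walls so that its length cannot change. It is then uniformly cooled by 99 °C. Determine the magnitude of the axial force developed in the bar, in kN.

P ≈ 15.4 kN (tensile)

With zero net strain, σ = E·αΔT = 143 GPa × 1.4×10⁻⁶ × 99 = 19.82 MPa.
P = AEαΔT = 775 × 143×10³ × 1.4×10⁻⁶ × 99 = 15.36 kN (tensile).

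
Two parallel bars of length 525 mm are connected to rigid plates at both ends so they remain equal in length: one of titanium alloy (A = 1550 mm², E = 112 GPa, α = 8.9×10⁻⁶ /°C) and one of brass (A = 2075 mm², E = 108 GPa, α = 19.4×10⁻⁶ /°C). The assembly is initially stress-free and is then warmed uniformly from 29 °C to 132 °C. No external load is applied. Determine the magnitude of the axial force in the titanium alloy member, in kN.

P ≈ 106 kN (tensile in the titanium alloy)

Both members must finish at the same length. With the larger α, the brass tends to over-expand; the plates restrain it, putting the brass in compression and the titanium alloy in tension. With no external load the two internal forces are equal and opposite, magnitude P.
Setting the final lengths equal and cancelling L: (α₁ − α₂)ΔT = P/(A₁E₁) + P/(A₂E₂).
|α₁ − α₂|·ΔT = 10.5×10⁻⁶ × 103 = 0.001081.
1/(A₁E₁) + 1/(A₂E₂) = 1/(1550×112×10³) + 1/(2075×108×10³) = 1.022×10⁻⁸ N⁻¹.
So P = 0.001081 / 1.022×10⁻⁸ = 105.8 kN.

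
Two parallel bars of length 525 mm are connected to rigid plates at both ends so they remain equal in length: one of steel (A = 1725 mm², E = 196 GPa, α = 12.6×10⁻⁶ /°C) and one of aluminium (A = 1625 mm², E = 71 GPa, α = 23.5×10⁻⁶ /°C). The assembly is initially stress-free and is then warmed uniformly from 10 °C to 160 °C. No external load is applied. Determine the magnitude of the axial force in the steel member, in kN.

P ≈ 141 kN (tensile in the steel)

Both members must finish at the same length. With the larger α, the aluminium tends to over-expand; the plates restrain it, putting the aluminium in compression and the steel in tension. With no external load the two internal forces are equal and opposite, magnitude P.
Setting the final lengths equal and cancelling L: (α₁ − α₂)ΔT = P/(A₁E₁) + P/(A₂E₂).
|α₁ − α₂|·ΔT = 10.9×10⁻⁶ × 150 = 0.001635.
1/(A₁E₁) + 1/(A₂E₂) = 1/(1725×196×10³) + 1/(1625×71×10³) = 1.163×10⁻⁸ N⁻¹.
P = 0.001635 / 1.163×10⁻⁸ = 140600 N = 140.6 kN.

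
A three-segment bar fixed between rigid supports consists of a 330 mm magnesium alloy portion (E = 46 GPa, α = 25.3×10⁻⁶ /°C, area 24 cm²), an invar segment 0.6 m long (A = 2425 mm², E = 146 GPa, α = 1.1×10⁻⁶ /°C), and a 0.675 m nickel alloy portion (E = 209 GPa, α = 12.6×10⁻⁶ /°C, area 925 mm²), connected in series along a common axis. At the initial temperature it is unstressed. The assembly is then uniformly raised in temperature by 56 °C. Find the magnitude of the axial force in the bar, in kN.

Free thermal expansion of the whole bar: Σ αᵢΔT Lᵢ = 25.3×10⁻⁶×56×330 + 1.1×10⁻⁶×56×600 + 12.6×10⁻⁶×56×675 = 0.9808 mm.
The walls prevent any net length change, so an axial force P (same in every segment) develops. Compatibility: P · Σ Lᵢ/(AᵢEᵢ) = δ_free.
Σ Lᵢ/(AᵢEᵢ) = 330/(2400×46×10³) + 600/(2425×146×10³) + 675/(925×209×10³) = 8.175×10⁻⁶ mm/N.
So P = 0.9808 / 8.175×10⁻⁶ = 120 kN, compressive.

P ≈ 120 kN (compressive)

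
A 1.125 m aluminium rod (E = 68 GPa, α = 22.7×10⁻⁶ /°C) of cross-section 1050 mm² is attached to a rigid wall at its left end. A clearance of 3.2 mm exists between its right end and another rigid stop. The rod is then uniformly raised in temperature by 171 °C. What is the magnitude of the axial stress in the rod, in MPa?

Unrestrained expansion: δ_free = αΔT L = 22.7×10⁻⁶ × 171 × 1125 = 4.367 mm.
After closing the 3.2 mm clearance, 4.367 − 3.2 = 1.167 mm of expansion remains to be suppressed by the wall.
Compatibility: PL/(AE) = 1.167 mm, so σ = P/A = E × (1.167/1125) = 70.53 MPa.

σ ≈ 70.5 MPa (compressive)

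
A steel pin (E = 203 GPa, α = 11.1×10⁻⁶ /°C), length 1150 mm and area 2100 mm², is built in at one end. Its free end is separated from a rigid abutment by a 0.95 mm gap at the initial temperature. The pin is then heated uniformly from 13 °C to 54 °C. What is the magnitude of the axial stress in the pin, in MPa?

Free thermal elongation = αΔT L = 11.1×10⁻⁶ × 41 × 1150 = 0.5234 mm.
Since δ_free = 0.523 mm is less than the 0.95 mm gap, the pin never touches the wall. No axial force develops.

σ ≈ 0 MPa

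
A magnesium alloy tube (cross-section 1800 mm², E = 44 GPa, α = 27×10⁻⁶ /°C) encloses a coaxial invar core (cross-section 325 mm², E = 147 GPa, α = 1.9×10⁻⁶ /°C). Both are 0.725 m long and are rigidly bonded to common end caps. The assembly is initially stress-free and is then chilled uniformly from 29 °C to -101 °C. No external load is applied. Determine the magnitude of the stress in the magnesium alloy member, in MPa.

Equilibrium of a rigid end plate with no external load gives equal and opposite internal forces ±P in the two members. Since α_{magnesium alloy} > α_{invar}, cooling drives the magnesium alloy into tension and the invar into compression.
Compatibility of the two members (thermal + elastic change equal): (α₁ − α₂)ΔT = P·[1/(A₁E₁) + 1/(A₂E₂)].
|α₁ − α₂|·ΔT = 25.1×10⁻⁶ × 130 = 0.003263.
1/(A₁E₁) + 1/(A₂E₂) = 1/(1800×44×10³) + 1/(325×147×10³) = 3.356×10⁻⁸ N⁻¹.
So P = 0.003263 / 3.356×10⁻⁸ = 97.24 kN.
σ_{magnesium alloy} = P/A₁ = 97240/1800 = 54.02 MPa, tensile.

σ ≈ 54 MPa (tensile)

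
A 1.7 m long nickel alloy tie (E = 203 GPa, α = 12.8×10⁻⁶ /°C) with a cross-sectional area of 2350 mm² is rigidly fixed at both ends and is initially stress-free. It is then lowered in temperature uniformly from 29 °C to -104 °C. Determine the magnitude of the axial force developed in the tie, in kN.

P ≈ 812 kN (tensile)

With zero net strain, σ = E·αΔT = 203 GPa × 12.8×10⁻⁶ × 133 = 345.6 MPa.
Axial force P = σA = 345.6 × 2350 = 812100 N = 812.1 kN, tensile.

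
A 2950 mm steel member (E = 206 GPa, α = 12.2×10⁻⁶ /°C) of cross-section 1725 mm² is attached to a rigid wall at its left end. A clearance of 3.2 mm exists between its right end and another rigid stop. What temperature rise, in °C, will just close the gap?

ΔT ≈ 88.9 °C

The gap closes when αΔT L = 3.2 mm, since the member is still unstressed at that instant.
So ΔT = g/(αL) = 3.2/(12.2×10⁻⁶ × 2950) = 88.91 °C.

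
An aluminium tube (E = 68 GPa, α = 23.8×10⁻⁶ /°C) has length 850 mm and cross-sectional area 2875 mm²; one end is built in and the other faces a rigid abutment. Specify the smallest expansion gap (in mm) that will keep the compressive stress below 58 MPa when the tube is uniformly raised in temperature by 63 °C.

With no wall the tube would lengthen by αΔT L = 23.8×10⁻⁶ × 63 × 850 = 1.274 mm.
At the allowable stress the elastic shortening the wall may impose is σL/E = 58 × 850 / (68×10³) = 0.725 mm.
So the gap has to take up the difference, g_min = δ_free − σL/E = 1.274 − 0.725 = 0.5495 mm.

g ≈ 0.549 mm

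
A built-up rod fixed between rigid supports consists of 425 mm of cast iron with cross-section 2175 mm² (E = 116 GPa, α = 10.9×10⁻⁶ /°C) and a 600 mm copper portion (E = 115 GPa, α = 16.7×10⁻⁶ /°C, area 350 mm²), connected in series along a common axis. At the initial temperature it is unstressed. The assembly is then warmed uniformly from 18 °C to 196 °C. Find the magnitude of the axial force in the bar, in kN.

P ≈ 157 kN (compressive)

With the walls removed the bar would change length by δ_free = Σ αᵢΔT Lᵢ = 10.9×10⁻⁶×178×425 + 16.7×10⁻⁶×178×600 = 2.608 mm.
Since the ends are fixed, an axial force P builds up, equal in every segment, with P · Σ Lᵢ/(AᵢEᵢ) = δ_free.
The series flexibility is Σ Lᵢ/(AᵢEᵢ) = 425/(2175×116×10³) + 600/(350×115×10³) = 1.659×10⁻⁵ mm/N.
P = 2.608 / 1.659×10⁻⁵ = 157200 N = 157.2 kN, compressive.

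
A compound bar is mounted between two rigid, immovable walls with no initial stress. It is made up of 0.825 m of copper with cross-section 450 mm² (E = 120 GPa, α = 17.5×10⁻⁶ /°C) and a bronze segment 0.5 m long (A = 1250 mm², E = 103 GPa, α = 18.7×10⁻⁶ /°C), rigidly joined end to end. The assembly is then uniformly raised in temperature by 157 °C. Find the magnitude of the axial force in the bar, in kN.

If the supports were absent, the total length change would be Σ αᵢΔT Lᵢ = 17.5×10⁻⁶×157×825 + 18.7×10⁻⁶×157×500 = 3.735 mm.
Since the ends are fixed, an axial force P builds up, equal in every segment, with P · Σ Lᵢ/(AᵢEᵢ) = δ_free.
The series flexibility is Σ Lᵢ/(AᵢEᵢ) = 825/(450×120×10³) + 500/(1250×103×10³) = 1.916×10⁻⁵ mm/N.
So P = 3.735 / 1.916×10⁻⁵ = 194.9 kN, compressive.

P ≈ 195 kN (compressive)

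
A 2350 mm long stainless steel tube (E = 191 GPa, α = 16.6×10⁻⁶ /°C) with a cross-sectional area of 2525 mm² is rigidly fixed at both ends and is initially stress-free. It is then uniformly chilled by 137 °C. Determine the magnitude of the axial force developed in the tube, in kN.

P ≈ 1100 kN (tensile)

With zero net strain, σ = E·αΔT = 191 GPa × 16.6×10⁻⁶ × 137 = 434.4 MPa.
Axial force P = σA = 434.4 × 2525 = 1.097×10⁶ N = 1097 kN, tensile.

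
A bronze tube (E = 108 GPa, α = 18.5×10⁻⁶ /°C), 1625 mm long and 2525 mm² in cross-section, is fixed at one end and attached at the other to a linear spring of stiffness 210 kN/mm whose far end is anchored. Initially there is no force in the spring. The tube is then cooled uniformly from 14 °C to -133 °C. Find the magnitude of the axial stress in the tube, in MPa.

σ ≈ 163 MPa (tensile)

Free thermal contraction: δ_free = αΔT L = 18.5×10⁻⁶ × 147 × 1625 = 4.419 mm.
Let P be the tensile force in the spring. The tube extends elastically by PL/(AE) and the spring stretches by P/k; together these equal δ_free.
P [ L/(AE) + 1/k ] = δ_free → P [ 1625/(2525×108×10³) + 1/(210×10³) ] = 4.419.
P = 4.419 / 1.072×10⁻⁵ = 412200 N.
σ = P/A = 412200/2525 = 163.2 MPa.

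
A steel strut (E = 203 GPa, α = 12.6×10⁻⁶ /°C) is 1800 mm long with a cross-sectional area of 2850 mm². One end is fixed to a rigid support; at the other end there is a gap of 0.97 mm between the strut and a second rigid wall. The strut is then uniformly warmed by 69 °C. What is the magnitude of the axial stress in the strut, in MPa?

Free thermal elongation = αΔT L = 12.6×10⁻⁶ × 69 × 1800 = 1.565 mm.
After closing the 0.97 mm clearance, 1.565 − 0.97 = 0.5949 mm of expansion remains to be suppressed by the wall.
Compatibility: PL/(AE) = 0.5949 mm, so σ = P/A = E × (0.5949/1800) = 67.09 MPa.

σ ≈ 67.1 MPa (compressive)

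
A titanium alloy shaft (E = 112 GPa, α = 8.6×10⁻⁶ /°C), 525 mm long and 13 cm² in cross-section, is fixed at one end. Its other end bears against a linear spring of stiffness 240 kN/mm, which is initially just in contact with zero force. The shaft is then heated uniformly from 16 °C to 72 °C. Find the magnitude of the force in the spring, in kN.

Free thermal expansion: δ_free = αΔT L = 8.6×10⁻⁶ × 56 × 525 = 0.2528 mm.
Let P be the compressive force at the spring. The shaft shortens elastically by PL/(AE) and the spring compresses by P/k; together these equal δ_free.
P [ L/(AE) + 1/k ] = δ_free → P [ 525/(1300×112×10³) + 1/(240×10³) ] = 0.2528.
P = 0.2528 / 7.772×10⁻⁶ = 32530 N.

P ≈ 32.5 kN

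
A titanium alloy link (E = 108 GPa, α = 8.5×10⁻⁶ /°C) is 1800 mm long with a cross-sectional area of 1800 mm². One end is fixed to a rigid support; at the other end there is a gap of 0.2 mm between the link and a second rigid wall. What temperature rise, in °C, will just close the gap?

ΔT ≈ 13.1 °C

The gap closes when αΔT L = 0.2 mm, since the link is still unstressed at that instant.
So ΔT = g/(αL) = 0.2/(8.5×10⁻⁶ × 1800) = 13.07 °C.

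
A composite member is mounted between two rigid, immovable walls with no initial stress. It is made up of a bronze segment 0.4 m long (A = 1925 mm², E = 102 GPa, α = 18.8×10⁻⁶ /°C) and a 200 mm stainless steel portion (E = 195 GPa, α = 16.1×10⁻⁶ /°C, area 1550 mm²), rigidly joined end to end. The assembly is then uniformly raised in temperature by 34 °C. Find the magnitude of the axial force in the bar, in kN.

P ≈ 135 kN (compressive)

With the walls removed the bar would change length by δ_free = Σ αᵢΔT Lᵢ = 18.8×10⁻⁶×34×400 + 16.1×10⁻⁶×34×200 = 0.3652 mm.
The walls prevent any net length change, so an axial force P (same in every segment) develops. Compatibility: P · Σ Lᵢ/(AᵢEᵢ) = δ_free.
The series flexibility is Σ Lᵢ/(AᵢEᵢ) = 400/(1925×102×10³) + 200/(1550×195×10³) = 2.699×10⁻⁶ mm/N.
P = 0.3652 / 2.699×10⁻⁶ = 135300 N = 135.3 kN, compressive.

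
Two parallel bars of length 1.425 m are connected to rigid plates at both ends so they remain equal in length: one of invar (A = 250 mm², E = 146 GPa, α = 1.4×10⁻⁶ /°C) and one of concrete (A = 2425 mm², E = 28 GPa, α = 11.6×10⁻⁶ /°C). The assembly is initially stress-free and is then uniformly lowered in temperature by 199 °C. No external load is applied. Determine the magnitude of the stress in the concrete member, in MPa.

σ ≈ 19.9 MPa (tensile)

The concrete has the larger α, so on cooling it would change length more than the invar if both were free. The rigid plates force a common final length, so the concrete is put into tension and the invar into compression, with equal and opposite forces P (no external load).
Compatibility of the two members (thermal + elastic change equal): (α₁ − α₂)ΔT = P·[1/(A₁E₁) + 1/(A₂E₂)].
|α₁ − α₂|·ΔT = 10.2×10⁻⁶ × 199 = 0.00203.
1/(A₁E₁) + 1/(A₂E₂) = 1/(250×146×10³) + 1/(2425×28×10³) = 4.212×10⁻⁸ N⁻¹.
So P = 0.00203 / 4.212×10⁻⁸ = 48.19 kN.
σ_{concrete} = P/A₂ = 48190/2425 = 19.87 MPa, tensile.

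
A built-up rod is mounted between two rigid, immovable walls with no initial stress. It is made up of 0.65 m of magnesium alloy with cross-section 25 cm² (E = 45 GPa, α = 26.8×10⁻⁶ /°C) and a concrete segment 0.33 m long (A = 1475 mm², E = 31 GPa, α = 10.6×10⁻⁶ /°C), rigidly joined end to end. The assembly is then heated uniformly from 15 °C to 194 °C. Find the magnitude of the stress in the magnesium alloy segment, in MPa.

σ ≈ 115 MPa (compressive)

With the walls removed the bar would change length by δ_free = Σ αᵢΔT Lᵢ = 26.8×10⁻⁶×179×650 + 10.6×10⁻⁶×179×330 = 3.744 mm.
The walls prevent any net length change, so an axial force P (same in every segment) develops. Compatibility: P · Σ Lᵢ/(AᵢEᵢ) = δ_free.
The series flexibility is Σ Lᵢ/(AᵢEᵢ) = 650/(2500×45×10³) + 330/(1475×31×10³) = 1.299×10⁻⁵ mm/N.
P = 3.744 / 1.299×10⁻⁵ = 288100 N = 288.1 kN, compressive.
σ_{magnesium alloy} = P / A = 288100 / 2500 = 115.3 MPa.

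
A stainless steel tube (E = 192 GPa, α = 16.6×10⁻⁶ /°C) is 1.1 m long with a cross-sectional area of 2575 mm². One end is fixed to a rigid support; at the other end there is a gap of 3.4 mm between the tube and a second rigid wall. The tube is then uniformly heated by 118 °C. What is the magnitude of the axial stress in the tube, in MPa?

Free thermal elongation = αΔT L = 16.6×10⁻⁶ × 118 × 1100 = 2.155 mm.
This is smaller than the 3.4 mm clearance, so the tube expands freely without reaching the stop — the stress is zero.

σ ≈ 0 MPa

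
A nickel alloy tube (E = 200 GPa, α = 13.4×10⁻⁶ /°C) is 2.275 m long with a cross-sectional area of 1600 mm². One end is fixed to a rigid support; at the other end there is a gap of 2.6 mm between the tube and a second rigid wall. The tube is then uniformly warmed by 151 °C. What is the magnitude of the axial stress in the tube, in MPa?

σ ≈ 176 MPa (compressive)

If the wall were absent the tube would grow by αΔT L = 13.4×10⁻⁶ × 151 × 2275 = 4.603 mm.
After closing the 2.6 mm clearance, 4.603 − 2.6 = 2.003 mm of expansion remains to be suppressed by the wall.
So σ = E(δ_free − g)/L = 200×10³ × 2.003/2275 = 176.1 MPa.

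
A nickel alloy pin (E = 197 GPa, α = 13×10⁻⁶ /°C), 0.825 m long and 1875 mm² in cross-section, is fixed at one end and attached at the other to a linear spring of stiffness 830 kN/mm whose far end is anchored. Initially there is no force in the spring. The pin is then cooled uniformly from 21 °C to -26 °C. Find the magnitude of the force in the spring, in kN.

If the spring were absent the pin would shorten by αΔT L = 13×10⁻⁶ × 47 × 825 = 0.5041 mm.
Let P be the tensile force in the spring. The pin extends elastically by PL/(AE) and the spring stretches by P/k; together these equal δ_free.
So P = δ_free / [L/(AE) + 1/k] = 0.5041 / [ 825/(1875×197×10³) + 1/(830×10³) ].
P = 0.5041 / 3.438×10⁻⁶ = 146600 N.

P ≈ 147 kN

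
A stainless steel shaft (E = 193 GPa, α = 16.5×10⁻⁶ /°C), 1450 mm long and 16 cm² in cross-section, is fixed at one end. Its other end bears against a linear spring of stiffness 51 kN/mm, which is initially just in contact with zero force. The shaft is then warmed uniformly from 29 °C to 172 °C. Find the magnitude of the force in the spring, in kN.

Free thermal expansion: δ_free = αΔT L = 16.5×10⁻⁶ × 143 × 1450 = 3.421 mm.
Let P be the compressive force at the spring. The shaft shortens elastically by PL/(AE) and the spring compresses by P/k; together these equal δ_free.
So P = δ_free / [L/(AE) + 1/k] = 3.421 / [ 1450/(1600×193×10³) + 1/(51×10³) ].
P = 3.421 / 2.43×10⁻⁵ = 140800 N.

P ≈ 141 kN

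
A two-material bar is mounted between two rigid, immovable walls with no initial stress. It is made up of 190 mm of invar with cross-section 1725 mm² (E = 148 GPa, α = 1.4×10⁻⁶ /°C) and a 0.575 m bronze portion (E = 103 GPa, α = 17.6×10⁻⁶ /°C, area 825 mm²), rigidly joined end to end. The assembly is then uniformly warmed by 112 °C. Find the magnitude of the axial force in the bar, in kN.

P ≈ 155 kN (compressive)

If the supports were absent, the total length change would be Σ αᵢΔT Lᵢ = 1.4×10⁻⁶×112×190 + 17.6×10⁻⁶×112×575 = 1.163 mm.
Since the ends are fixed, an axial force P builds up, equal in every segment, with P · Σ Lᵢ/(AᵢEᵢ) = δ_free.
Σ Lᵢ/(AᵢEᵢ) = 190/(1725×148×10³) + 575/(825×103×10³) = 7.511×10⁻⁶ mm/N.
P = 1.163 / 7.511×10⁻⁶ = 154900 N = 154.9 kN, compressive.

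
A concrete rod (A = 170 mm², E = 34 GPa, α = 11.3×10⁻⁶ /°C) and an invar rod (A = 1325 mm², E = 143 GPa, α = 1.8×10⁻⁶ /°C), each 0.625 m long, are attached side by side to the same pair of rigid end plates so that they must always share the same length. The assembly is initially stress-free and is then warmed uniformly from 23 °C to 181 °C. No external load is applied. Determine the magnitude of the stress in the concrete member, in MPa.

σ ≈ 49.5 MPa (compressive)

Both members must finish at the same length. With the larger α, the concrete tends to over-expand; the plates restrain it, putting the concrete in compression and the invar in tension. With no external load the two internal forces are equal and opposite, magnitude P.
Equating the net (thermal + elastic) strains gives |α₁ − α₂|·ΔT = P·[1/(A₁E₁) + 1/(A₂E₂)].
|α₁ − α₂|·ΔT = 9.5×10⁻⁶ × 158 = 0.001501.
1/(A₁E₁) + 1/(A₂E₂) = 1/(170×34×10³) + 1/(1325×143×10³) = 1.783×10⁻⁷ N⁻¹.
So P = 0.001501 / 1.783×10⁻⁷ = 8.419 kN.
σ_{concrete} = P/A₁ = 8419/170 = 49.52 MPa, compressive.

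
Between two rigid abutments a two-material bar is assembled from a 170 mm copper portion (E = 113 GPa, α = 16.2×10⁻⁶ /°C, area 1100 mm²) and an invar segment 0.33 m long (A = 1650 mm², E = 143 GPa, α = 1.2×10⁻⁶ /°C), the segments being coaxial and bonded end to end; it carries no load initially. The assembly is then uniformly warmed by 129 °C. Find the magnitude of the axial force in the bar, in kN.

P ≈ 147 kN (compressive)

Free thermal expansion of the whole bar: Σ αᵢΔT Lᵢ = 16.2×10⁻⁶×129×170 + 1.2×10⁻⁶×129×330 = 0.4063 mm.
The rigid supports impose zero overall length change; the single axial force P common to all segments must satisfy P Σ Lᵢ/(AᵢEᵢ) = δ_free.
Σ Lᵢ/(AᵢEᵢ) = 170/(1100×113×10³) + 330/(1650×143×10³) = 2.766×10⁻⁶ mm/N.
P = 0.4063 / 2.766×10⁻⁶ = 146900 N = 146.9 kN, compressive.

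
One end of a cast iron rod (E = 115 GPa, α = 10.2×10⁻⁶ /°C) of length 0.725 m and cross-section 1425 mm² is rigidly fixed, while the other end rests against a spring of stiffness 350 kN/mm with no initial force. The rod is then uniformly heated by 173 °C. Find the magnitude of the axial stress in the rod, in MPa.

σ ≈ 123 MPa (compressive)

If the spring were absent the rod would lengthen by αΔT L = 10.2×10⁻⁶ × 173 × 725 = 1.279 mm.
With a force P in the spring, the elastic change of the rod is PL/(AE) and that of the spring is P/k; compatibility requires their sum to equal δ_free.
P [ L/(AE) + 1/k ] = δ_free → P [ 725/(1425×115×10³) + 1/(350×10³) ] = 1.279.
P = 1.279 / 7.281×10⁻⁶ = 175700 N.
σ = P/A = 175700/1425 = 123.3 MPa.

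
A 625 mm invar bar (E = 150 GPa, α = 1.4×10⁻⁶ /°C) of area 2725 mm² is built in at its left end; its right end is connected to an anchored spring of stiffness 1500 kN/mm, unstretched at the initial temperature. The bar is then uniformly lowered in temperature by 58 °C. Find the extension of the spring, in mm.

The unrestrained thermal change is αΔT L = 1.4×10⁻⁶ × 58 × 625 = 0.05075 mm.
With a force P in the spring, the elastic change of the bar is PL/(AE) and that of the spring is P/k; compatibility requires their sum to equal δ_free.
So P = δ_free / [L/(AE) + 1/k] = 0.05075 / [ 625/(2725×150×10³) + 1/(1500×10³) ].
P = 0.05075 / 2.196×10⁻⁶ = 23110 N.
Spring extension = P/k = 23110/(1500×10³) = 0.01541 mm.

δ ≈ 0.0154 mm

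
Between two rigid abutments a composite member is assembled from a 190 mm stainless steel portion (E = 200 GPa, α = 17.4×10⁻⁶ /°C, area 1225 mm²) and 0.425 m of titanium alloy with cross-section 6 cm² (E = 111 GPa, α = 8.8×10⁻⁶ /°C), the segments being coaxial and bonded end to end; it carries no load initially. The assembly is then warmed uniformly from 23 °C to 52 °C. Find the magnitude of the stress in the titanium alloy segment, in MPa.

If the supports were absent, the total length change would be Σ αᵢΔT Lᵢ = 17.4×10⁻⁶×29×190 + 8.8×10⁻⁶×29×425 = 0.2043 mm.
The rigid supports impose zero overall length change; the single axial force P common to all segments must satisfy P Σ Lᵢ/(AᵢEᵢ) = δ_free.
Σ Lᵢ/(AᵢEᵢ) = 190/(1225×200×10³) + 425/(600×111×10³) = 7.157×10⁻⁶ mm/N.
So P = 0.2043 / 7.157×10⁻⁶ = 28.55 kN, compressive.
σ_{titanium alloy} = P / A = 28550 / 600 = 47.58 MPa.

σ ≈ 47.6 MPa (compressive)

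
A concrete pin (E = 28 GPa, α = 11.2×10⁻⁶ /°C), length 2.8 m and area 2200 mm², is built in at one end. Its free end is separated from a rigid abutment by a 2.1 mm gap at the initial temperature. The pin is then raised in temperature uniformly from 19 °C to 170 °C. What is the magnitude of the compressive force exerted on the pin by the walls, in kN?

Unrestrained expansion: δ_free = αΔT L = 11.2×10⁻⁶ × 151 × 2800 = 4.735 mm.
This exceeds the 2.1 mm gap, so the wall pushes back. The portion of expansion that must be recovered elastically is δ_free − gap = 4.735 − 2.1 = 2.635 mm.
That suppressed elongation corresponds to σ = E·Δ/L = 28×10³ × 2.635/2800 = 26.35 MPa.
P = σA = 26.35 × 2200 = 57.98 kN.

P ≈ 58 kN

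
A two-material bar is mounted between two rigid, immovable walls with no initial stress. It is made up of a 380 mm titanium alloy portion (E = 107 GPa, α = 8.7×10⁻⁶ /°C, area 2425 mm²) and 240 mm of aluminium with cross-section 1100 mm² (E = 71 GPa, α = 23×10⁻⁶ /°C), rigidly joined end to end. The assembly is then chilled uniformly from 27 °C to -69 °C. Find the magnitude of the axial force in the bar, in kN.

With the walls removed the bar would change length by δ_free = Σ αᵢΔT Lᵢ = 8.7×10⁻⁶×96×380 + 23×10⁻⁶×96×240 = 0.8473 mm.
The walls prevent any net length change, so an axial force P (same in every segment) develops. Compatibility: P · Σ Lᵢ/(AᵢEᵢ) = δ_free.
The series flexibility is Σ Lᵢ/(AᵢEᵢ) = 380/(2425×107×10³) + 240/(1100×71×10³) = 4.537×10⁻⁶ mm/N.
So P = 0.8473 / 4.537×10⁻⁶ = 186.7 kN, tensile.

P ≈ 187 kN (tensile)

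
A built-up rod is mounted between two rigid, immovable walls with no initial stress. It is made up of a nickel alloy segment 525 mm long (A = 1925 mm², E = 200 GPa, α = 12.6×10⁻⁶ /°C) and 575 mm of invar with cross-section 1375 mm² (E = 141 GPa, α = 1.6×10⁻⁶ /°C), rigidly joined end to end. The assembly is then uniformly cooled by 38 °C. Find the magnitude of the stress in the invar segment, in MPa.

σ ≈ 48.1 MPa (tensile)

Free thermal contraction of the whole bar: Σ αᵢΔT Lᵢ = 12.6×10⁻⁶×38×525 + 1.6×10⁻⁶×38×575 = 0.2863 mm.
The rigid supports impose zero overall length change; the single axial force P common to all segments must satisfy P Σ Lᵢ/(AᵢEᵢ) = δ_free.
Σ Lᵢ/(AᵢEᵢ) = 525/(1925×200×10³) + 575/(1375×141×10³) = 4.329×10⁻⁶ mm/N.
Hence P = δ_free / Σ(L/AE) = 0.2863/4.329×10⁻⁶ = 66.14 kN (tensile).
σ_{invar} = P / A = 66140 / 1375 = 48.1 MPa.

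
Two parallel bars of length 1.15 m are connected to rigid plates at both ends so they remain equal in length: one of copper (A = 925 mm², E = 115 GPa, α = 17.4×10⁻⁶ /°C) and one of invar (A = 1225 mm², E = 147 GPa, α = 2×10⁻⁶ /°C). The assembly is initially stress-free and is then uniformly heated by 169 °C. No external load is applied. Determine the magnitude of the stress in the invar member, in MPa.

The copper has the larger α, so on heating it would change length more than the invar if both were free. The rigid plates force a common final length, so the copper is put into compression and the invar into tension, with equal and opposite forces P (no external load).
Equating the net (thermal + elastic) strains gives |α₁ − α₂|·ΔT = P·[1/(A₁E₁) + 1/(A₂E₂)].
|α₁ − α₂|·ΔT = 15.4×10⁻⁶ × 169 = 0.002603.
1/(A₁E₁) + 1/(A₂E₂) = 1/(925×115×10³) + 1/(1225×147×10³) = 1.495×10⁻⁸ N⁻¹.
So P = 0.002603 / 1.495×10⁻⁸ = 174 kN.
σ_{invar} = P/A₂ = 174000/1225 = 142.1 MPa, tensile.

σ ≈ 142 MPa (tensile)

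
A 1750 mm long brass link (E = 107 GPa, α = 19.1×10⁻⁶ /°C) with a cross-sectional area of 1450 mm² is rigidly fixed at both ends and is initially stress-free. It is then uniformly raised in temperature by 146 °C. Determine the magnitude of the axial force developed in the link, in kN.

P ≈ 433 kN (compressive)

Full restraint means ε = 0, so the stress is σ = EαΔT = 107×10³ × 19.1×10⁻⁶ × 146 = 298.4 MPa.
Then P = σA = 298.4 × 1450 mm² = 432.7 kN, compressive.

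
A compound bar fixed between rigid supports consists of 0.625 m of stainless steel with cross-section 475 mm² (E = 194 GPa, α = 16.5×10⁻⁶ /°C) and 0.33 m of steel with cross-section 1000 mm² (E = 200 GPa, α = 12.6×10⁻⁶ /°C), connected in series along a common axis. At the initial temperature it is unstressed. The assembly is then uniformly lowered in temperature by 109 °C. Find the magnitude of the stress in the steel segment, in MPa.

σ ≈ 187 MPa (tensile)

If the supports were absent, the total length change would be Σ αᵢΔT Lᵢ = 16.5×10⁻⁶×109×625 + 12.6×10⁻⁶×109×330 = 1.577 mm.
The rigid supports impose zero overall length change; the single axial force P common to all segments must satisfy P Σ Lᵢ/(AᵢEᵢ) = δ_free.
The series flexibility is Σ Lᵢ/(AᵢEᵢ) = 625/(475×194×10³) + 330/(1000×200×10³) = 8.432×10⁻⁶ mm/N.
Hence P = δ_free / Σ(L/AE) = 1.577/8.432×10⁻⁶ = 187.1 kN (tensile).
σ_{steel} = P / A = 187100 / 1000 = 187.1 MPa.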